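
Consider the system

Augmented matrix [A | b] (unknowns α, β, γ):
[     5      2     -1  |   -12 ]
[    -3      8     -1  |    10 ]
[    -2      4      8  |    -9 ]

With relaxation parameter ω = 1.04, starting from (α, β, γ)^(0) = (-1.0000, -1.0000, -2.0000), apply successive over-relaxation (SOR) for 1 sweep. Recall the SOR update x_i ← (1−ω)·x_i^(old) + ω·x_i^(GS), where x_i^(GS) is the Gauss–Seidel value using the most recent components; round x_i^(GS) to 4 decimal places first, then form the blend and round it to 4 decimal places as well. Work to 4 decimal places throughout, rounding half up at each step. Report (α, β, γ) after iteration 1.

Iteration 1:
  α: GS value = (-12 - (2)·-1.0000 - (-1)·-2.0000) / (5) = -2.4000;  α ← (1−ω)·-1.0000 + ω·-2.4000 = -2.4560
  β: GS value = (10 - (-3)·-2.4560 - (-1)·-2.0000) / (8) = 0.0790;  β ← (1−ω)·-1.0000 + ω·0.0790 = 0.1222
  γ: GS value = (-9 - (-2)·-2.4560 - (4)·0.1222) / (8) = -1.8001;  γ ← (1−ω)·-2.0000 + ω·-1.8001 = -1.7921

(-2.4560, 0.1222, -1.7921)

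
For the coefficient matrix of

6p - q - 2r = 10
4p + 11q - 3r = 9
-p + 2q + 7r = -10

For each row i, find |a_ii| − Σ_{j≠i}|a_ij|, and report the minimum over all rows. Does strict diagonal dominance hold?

row 1: |6| − (1+2) = 3
row 2: |11| − (4+3) = 4
row 3: |7| − (1+2) = 4
minimum over rows = 3 → strictly diagonally dominant (convergence guaranteed)

3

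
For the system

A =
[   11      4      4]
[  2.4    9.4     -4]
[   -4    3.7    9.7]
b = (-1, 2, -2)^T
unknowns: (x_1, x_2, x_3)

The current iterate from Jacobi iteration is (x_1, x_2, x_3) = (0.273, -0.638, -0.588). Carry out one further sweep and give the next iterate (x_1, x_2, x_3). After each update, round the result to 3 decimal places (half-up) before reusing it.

(0.355, -0.107, 0.150)

One sweep:
  x_1 = (-1 - (4)·-0.638 - (4)·-0.588) / (11) = 0.355
  x_2 = (2 - (2.4)·0.273 - (-4)·-0.588) / (9.4) = -0.107
  x_3 = (-2 - (-4)·0.273 - (3.7)·-0.638) / (9.7) = 0.150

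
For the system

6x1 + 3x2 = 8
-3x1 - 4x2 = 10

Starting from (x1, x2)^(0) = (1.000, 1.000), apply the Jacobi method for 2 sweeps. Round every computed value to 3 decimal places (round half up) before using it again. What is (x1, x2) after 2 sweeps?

(2.958, -3.125)

Iteration 1:
  x1 = (8 - (3)·1.000) / (6) = 0.833
  x2 = (10 - (-3)·1.000) / (-4) = -3.250
Iteration 2:
  x1 = (8 - (3)·-3.250) / (6) = 2.958
  x2 = (10 - (-3)·0.833) / (-4) = -3.125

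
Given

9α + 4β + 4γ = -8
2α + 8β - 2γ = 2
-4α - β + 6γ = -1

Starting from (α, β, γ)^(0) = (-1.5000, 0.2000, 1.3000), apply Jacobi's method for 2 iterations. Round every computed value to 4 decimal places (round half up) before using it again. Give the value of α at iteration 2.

-0.8074

Iteration 1:
  α = (-8 - (4)·0.2000 - (4)·1.3000) / (9) = -1.5556
  β = (2 - (2)·-1.5000 - (-2)·1.3000) / (8) = 0.9500
  γ = (-1 - (-4)·-1.5000 - (-1)·0.2000) / (6) = -1.1333
Iteration 2:
  α = (-8 - (4)·0.9500 - (4)·-1.1333) / (9) = -0.8074
  β = (2 - (2)·-1.5556 - (-2)·-1.1333) / (8) = 0.3556
  γ = (-1 - (-4)·-1.5556 - (-1)·0.9500) / (6) = -1.0454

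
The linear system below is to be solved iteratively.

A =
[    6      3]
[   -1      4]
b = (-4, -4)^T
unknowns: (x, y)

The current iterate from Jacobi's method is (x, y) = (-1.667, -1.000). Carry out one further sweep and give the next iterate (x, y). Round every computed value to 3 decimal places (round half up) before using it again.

One sweep:
  x = (-4 - (3)·-1.000) / (6) = -0.167
  y = (-4 - (-1)·-1.667) / (4) = -1.417

(-0.167, -1.417)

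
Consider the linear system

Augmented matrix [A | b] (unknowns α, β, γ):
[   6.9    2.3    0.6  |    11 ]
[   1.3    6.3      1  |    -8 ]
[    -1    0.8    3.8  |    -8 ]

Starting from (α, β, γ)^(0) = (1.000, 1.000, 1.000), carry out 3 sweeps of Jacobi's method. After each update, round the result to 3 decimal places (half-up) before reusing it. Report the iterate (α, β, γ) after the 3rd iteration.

(2.116, -1.518, -1.246)

Iteration 1:
  α = (11 - (2.3)·1.000 - (0.6)·1.000) / (6.9) = 1.174
  β = (-8 - (1.3)·1.000 - (1)·1.000) / (6.3) = -1.635
  γ = (-8 - (-1)·1.000 - (0.8)·1.000) / (3.8) = -2.053
Iteration 2:
  α = (11 - (2.3)·-1.635 - (0.6)·-2.053) / (6.9) = 2.318
  β = (-8 - (1.3)·1.174 - (1)·-2.053) / (6.3) = -1.186
  γ = (-8 - (-1)·1.174 - (0.8)·-1.635) / (3.8) = -1.452
Iteration 3:
  α = (11 - (2.3)·-1.186 - (0.6)·-1.452) / (6.9) = 2.116
  β = (-8 - (1.3)·2.318 - (1)·-1.452) / (6.3) = -1.518
  γ = (-8 - (-1)·2.318 - (0.8)·-1.186) / (3.8) = -1.246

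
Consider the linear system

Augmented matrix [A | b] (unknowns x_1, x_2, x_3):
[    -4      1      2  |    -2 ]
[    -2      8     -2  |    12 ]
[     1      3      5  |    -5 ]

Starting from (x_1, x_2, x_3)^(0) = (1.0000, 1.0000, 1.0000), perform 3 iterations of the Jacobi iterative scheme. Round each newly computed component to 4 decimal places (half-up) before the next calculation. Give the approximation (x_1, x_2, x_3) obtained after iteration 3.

Iteration 1:
  x_1 = (-2 - (1)·1.0000 - (2)·1.0000) / (-4) = 1.2500
  x_2 = (12 - (-2)·1.0000 - (-2)·1.0000) / (8) = 2.0000
  x_3 = (-5 - (1)·1.0000 - (3)·1.0000) / (5) = -1.8000
Iteration 2:
  x_1 = (-2 - (1)·2.0000 - (2)·-1.8000) / (-4) = 0.1000
  x_2 = (12 - (-2)·1.2500 - (-2)·-1.8000) / (8) = 1.3625
  x_3 = (-5 - (1)·1.2500 - (3)·2.0000) / (5) = -2.4500
Iteration 3:
  x_1 = (-2 - (1)·1.3625 - (2)·-2.4500) / (-4) = -0.3844
  x_2 = (12 - (-2)·0.1000 - (-2)·-2.4500) / (8) = 0.9125
  x_3 = (-5 - (1)·0.1000 - (3)·1.3625) / (5) = -1.8375

(-0.3844, 0.9125, -1.8375)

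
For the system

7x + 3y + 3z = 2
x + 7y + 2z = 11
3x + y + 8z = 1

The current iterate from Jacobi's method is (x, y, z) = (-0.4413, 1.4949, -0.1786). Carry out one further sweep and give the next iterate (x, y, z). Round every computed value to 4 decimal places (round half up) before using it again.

(-0.2784, 1.6855, 0.1036)

One sweep:
  x = (2 - (3)·1.4949 - (3)·-0.1786) / (7) = -0.2784
  y = (11 - (1)·-0.4413 - (2)·-0.1786) / (7) = 1.6855
  z = (1 - (3)·-0.4413 - (1)·1.4949) / (8) = 0.1036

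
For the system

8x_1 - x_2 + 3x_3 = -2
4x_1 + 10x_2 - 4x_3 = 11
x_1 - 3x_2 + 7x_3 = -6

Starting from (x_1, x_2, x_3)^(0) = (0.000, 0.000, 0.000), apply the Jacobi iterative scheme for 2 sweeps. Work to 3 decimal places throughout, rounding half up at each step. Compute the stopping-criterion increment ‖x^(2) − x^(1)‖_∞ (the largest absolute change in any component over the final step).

0.507

Iteration 1:
  x_1 = (-2 - (-1)·0.000 - (3)·0.000) / (8) = -0.250
  x_2 = (11 - (4)·0.000 - (-4)·0.000) / (10) = 1.100
  x_3 = (-6 - (1)·0.000 - (-3)·0.000) / (7) = -0.857
Iteration 2:
  x_1 = (-2 - (-1)·1.100 - (3)·-0.857) / (8) = 0.209
  x_2 = (11 - (4)·-0.250 - (-4)·-0.857) / (10) = 0.857
  x_3 = (-6 - (1)·-0.250 - (-3)·1.100) / (7) = -0.350
Change: (0.459, -0.243, 0.507) → max |·| = 0.507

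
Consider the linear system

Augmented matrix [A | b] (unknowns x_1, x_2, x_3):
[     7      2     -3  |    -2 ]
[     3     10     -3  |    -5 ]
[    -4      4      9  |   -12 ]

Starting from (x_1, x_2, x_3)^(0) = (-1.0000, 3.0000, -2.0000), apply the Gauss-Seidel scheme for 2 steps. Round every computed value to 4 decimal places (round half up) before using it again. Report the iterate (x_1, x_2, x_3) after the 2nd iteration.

(-1.0000, -0.8000, -1.4222)

Iteration 1:
  x_1 = (-2 - (2)·3.0000 - (-3)·-2.0000) / (7) = -2.0000
  x_2 = (-5 - (3)·-2.0000 - (-3)·-2.0000) / (10) = -0.5000
  x_3 = (-12 - (-4)·-2.0000 - (4)·-0.5000) / (9) = -2.0000
Iteration 2:
  x_1 = (-2 - (2)·-0.5000 - (-3)·-2.0000) / (7) = -1.0000
  x_2 = (-5 - (3)·-1.0000 - (-3)·-2.0000) / (10) = -0.8000
  x_3 = (-12 - (-4)·-1.0000 - (4)·-0.8000) / (9) = -1.4222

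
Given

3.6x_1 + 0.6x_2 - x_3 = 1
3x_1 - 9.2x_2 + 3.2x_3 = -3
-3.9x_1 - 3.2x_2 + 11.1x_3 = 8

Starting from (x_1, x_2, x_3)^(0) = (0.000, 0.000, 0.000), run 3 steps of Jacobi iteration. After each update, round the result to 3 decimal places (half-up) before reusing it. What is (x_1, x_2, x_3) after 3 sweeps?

Iteration 1:
  x_1 = (1 - (0.6)·0.000 - (-1)·0.000) / (3.6) = 0.278
  x_2 = (-3 - (3)·0.000 - (3.2)·0.000) / (-9.2) = 0.326
  x_3 = (8 - (-3.9)·0.000 - (-3.2)·0.000) / (11.1) = 0.721
Iteration 2:
  x_1 = (1 - (0.6)·0.326 - (-1)·0.721) / (3.6) = 0.424
  x_2 = (-3 - (3)·0.278 - (3.2)·0.721) / (-9.2) = 0.668
  x_3 = (8 - (-3.9)·0.278 - (-3.2)·0.326) / (11.1) = 0.912
Iteration 3:
  x_1 = (1 - (0.6)·0.668 - (-1)·0.912) / (3.6) = 0.420
  x_2 = (-3 - (3)·0.424 - (3.2)·0.912) / (-9.2) = 0.782
  x_3 = (8 - (-3.9)·0.424 - (-3.2)·0.668) / (11.1) = 1.062

(0.420, 0.782, 1.062)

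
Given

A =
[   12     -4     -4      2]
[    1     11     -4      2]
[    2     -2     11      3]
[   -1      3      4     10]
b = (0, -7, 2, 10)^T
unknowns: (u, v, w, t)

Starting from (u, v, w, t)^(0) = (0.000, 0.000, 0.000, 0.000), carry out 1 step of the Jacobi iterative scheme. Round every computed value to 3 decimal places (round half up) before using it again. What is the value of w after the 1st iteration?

0.182

Iteration 1:
  u = (0 - (-4)·0.000 - (-4)·0.000 - (2)·0.000) / (12) = 0.000
  v = (-7 - (1)·0.000 - (-4)·0.000 - (2)·0.000) / (11) = -0.636
  w = (2 - (2)·0.000 - (-2)·0.000 - (3)·0.000) / (11) = 0.182
  t = (10 - (-1)·0.000 - (3)·0.000 - (4)·0.000) / (10) = 1.000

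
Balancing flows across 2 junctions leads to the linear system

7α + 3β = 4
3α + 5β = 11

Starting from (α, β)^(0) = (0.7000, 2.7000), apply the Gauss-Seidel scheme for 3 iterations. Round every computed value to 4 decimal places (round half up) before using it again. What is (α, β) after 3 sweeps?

Iteration 1:
  α = (4 - (3)·2.7000) / (7) = -0.5857
  β = (11 - (3)·-0.5857) / (5) = 2.5514
Iteration 2:
  α = (4 - (3)·2.5514) / (7) = -0.5220
  β = (11 - (3)·-0.5220) / (5) = 2.5132
Iteration 3:
  α = (4 - (3)·2.5132) / (7) = -0.5057
  β = (11 - (3)·-0.5057) / (5) = 2.5034

(-0.5057, 2.5034)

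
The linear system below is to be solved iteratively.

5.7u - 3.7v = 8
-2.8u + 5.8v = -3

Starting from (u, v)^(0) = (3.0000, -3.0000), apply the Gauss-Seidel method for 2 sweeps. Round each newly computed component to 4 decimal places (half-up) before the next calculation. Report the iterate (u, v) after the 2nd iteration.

(0.8973, -0.0841)

Iteration 1:
  u = (8 - (-3.7)·-3.0000) / (5.7) = -0.5439
  v = (-3 - (-2.8)·-0.5439) / (5.8) = -0.7798
Iteration 2:
  u = (8 - (-3.7)·-0.7798) / (5.7) = 0.8973
  v = (-3 - (-2.8)·0.8973) / (5.8) = -0.0841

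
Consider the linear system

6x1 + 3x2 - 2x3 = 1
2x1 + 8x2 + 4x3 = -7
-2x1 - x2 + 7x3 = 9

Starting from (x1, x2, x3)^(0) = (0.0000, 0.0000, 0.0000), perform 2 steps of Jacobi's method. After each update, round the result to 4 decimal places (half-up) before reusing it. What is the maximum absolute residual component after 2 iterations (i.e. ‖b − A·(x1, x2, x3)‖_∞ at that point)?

Iteration 1:
  x1 = (1 - (3)·0.0000 - (-2)·0.0000) / (6) = 0.1667
  x2 = (-7 - (2)·0.0000 - (4)·0.0000) / (8) = -0.8750
  x3 = (9 - (-2)·0.0000 - (-1)·0.0000) / (7) = 1.2857
Iteration 2:
  x1 = (1 - (3)·-0.8750 - (-2)·1.2857) / (6) = 1.0327
  x2 = (-7 - (2)·0.1667 - (4)·1.2857) / (8) = -1.5595
  x3 = (9 - (-2)·0.1667 - (-1)·-0.8750) / (7) = 1.2083
Residual b − A·x = (1.8989, -1.4226, 1.0478); ∞-norm = 1.8989

1.8989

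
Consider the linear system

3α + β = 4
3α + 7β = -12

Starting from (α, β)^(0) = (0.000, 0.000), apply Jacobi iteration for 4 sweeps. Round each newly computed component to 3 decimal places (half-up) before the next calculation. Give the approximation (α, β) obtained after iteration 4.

(2.177, -2.612)

Iteration 1:
  α = (4 - (1)·0.000) / (3) = 1.333
  β = (-12 - (3)·0.000) / (7) = -1.714
Iteration 2:
  α = (4 - (1)·-1.714) / (3) = 1.905
  β = (-12 - (3)·1.333) / (7) = -2.286
Iteration 3:
  α = (4 - (1)·-2.286) / (3) = 2.095
  β = (-12 - (3)·1.905) / (7) = -2.531
Iteration 4:
  α = (4 - (1)·-2.531) / (3) = 2.177
  β = (-12 - (3)·2.095) / (7) = -2.612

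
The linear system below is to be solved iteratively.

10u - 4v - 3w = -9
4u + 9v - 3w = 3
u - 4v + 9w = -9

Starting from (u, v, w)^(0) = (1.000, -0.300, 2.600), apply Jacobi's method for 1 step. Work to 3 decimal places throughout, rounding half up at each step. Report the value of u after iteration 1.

-0.240

Iteration 1:
  u = (-9 - (-4)·-0.300 - (-3)·2.600) / (10) = -0.240
  v = (3 - (4)·1.000 - (-3)·2.600) / (9) = 0.756
  w = (-9 - (1)·1.000 - (-4)·-0.300) / (9) = -1.244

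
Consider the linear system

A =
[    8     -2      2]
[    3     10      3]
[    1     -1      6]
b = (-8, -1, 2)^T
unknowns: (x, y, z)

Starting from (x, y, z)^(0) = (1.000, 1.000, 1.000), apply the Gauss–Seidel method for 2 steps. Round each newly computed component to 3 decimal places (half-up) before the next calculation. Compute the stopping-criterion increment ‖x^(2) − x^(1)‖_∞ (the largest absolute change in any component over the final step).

0.199

Iteration 1:
  x = (-8 - (-2)·1.000 - (2)·1.000) / (8) = -1.000
  y = (-1 - (3)·-1.000 - (3)·1.000) / (10) = -0.100
  z = (2 - (1)·-1.000 - (-1)·-0.100) / (6) = 0.483
Iteration 2:
  x = (-8 - (-2)·-0.100 - (2)·0.483) / (8) = -1.146
  y = (-1 - (3)·-1.146 - (3)·0.483) / (10) = 0.099
  z = (2 - (1)·-1.146 - (-1)·0.099) / (6) = 0.541
Change: (-0.146, 0.199, 0.058) → max |·| = 0.199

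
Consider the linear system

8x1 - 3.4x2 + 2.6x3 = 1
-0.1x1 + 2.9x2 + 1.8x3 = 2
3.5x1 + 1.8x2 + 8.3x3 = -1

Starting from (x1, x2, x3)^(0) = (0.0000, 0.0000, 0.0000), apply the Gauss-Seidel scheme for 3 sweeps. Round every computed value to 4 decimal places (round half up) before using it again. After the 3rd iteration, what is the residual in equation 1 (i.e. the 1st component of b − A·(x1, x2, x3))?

0.7284

Iteration 1:
  x1 = (1 - (-3.4)·0.0000 - (2.6)·0.0000) / (8) = 0.1250
  x2 = (2 - (-0.1)·0.1250 - (1.8)·0.0000) / (2.9) = 0.6940
  x3 = (-1 - (3.5)·0.1250 - (1.8)·0.6940) / (8.3) = -0.3237
Iteration 2:
  x1 = (1 - (-3.4)·0.6940 - (2.6)·-0.3237) / (8) = 0.5252
  x2 = (2 - (-0.1)·0.5252 - (1.8)·-0.3237) / (2.9) = 0.9087
  x3 = (-1 - (3.5)·0.5252 - (1.8)·0.9087) / (8.3) = -0.5390
Iteration 3:
  x1 = (1 - (-3.4)·0.9087 - (2.6)·-0.5390) / (8) = 0.6864
  x2 = (2 - (-0.1)·0.6864 - (1.8)·-0.5390) / (2.9) = 1.0479
  x3 = (-1 - (3.5)·0.6864 - (1.8)·1.0479) / (8.3) = -0.6372
Residual b − A·x = (0.7284, 0.1767, 0.0001)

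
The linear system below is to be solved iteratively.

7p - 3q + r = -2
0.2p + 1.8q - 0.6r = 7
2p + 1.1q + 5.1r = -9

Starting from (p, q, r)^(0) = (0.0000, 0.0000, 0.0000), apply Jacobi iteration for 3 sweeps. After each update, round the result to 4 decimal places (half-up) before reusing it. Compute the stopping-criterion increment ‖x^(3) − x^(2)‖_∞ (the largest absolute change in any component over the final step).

0.6325

Iteration 1:
  p = (-2 - (-3)·0.0000 - (1)·0.0000) / (7) = -0.2857
  q = (7 - (0.2)·0.0000 - (-0.6)·0.0000) / (1.8) = 3.8889
  r = (-9 - (2)·0.0000 - (1.1)·0.0000) / (5.1) = -1.7647
Iteration 2:
  p = (-2 - (-3)·3.8889 - (1)·-1.7647) / (7) = 1.6331
  q = (7 - (0.2)·-0.2857 - (-0.6)·-1.7647) / (1.8) = 3.3324
  r = (-9 - (2)·-0.2857 - (1.1)·3.8889) / (5.1) = -2.4914
Iteration 3:
  p = (-2 - (-3)·3.3324 - (1)·-2.4914) / (7) = 1.4984
  q = (7 - (0.2)·1.6331 - (-0.6)·-2.4914) / (1.8) = 2.8770
  r = (-9 - (2)·1.6331 - (1.1)·3.3324) / (5.1) = -3.1239
Change: (-0.1347, -0.4554, -0.6325) → max |·| = 0.6325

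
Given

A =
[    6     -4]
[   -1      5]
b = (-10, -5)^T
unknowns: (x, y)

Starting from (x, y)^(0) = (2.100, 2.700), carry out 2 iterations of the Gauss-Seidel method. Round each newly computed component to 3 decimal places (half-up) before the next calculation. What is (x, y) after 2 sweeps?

(-2.315, -1.463)

Iteration 1:
  x = (-10 - (-4)·2.700) / (6) = 0.133
  y = (-5 - (-1)·0.133) / (5) = -0.973
Iteration 2:
  x = (-10 - (-4)·-0.973) / (6) = -2.315
  y = (-5 - (-1)·-2.315) / (5) = -1.463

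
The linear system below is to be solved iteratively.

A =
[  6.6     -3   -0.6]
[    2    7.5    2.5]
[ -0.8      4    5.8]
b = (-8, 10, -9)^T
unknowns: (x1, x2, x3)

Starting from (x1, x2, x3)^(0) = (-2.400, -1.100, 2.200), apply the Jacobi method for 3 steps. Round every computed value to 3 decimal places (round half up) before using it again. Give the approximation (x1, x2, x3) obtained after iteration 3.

(-0.490, 2.405, -3.111)

Iteration 1:
  x1 = (-8 - (-3)·-1.100 - (-0.6)·2.200) / (6.6) = -1.512
  x2 = (10 - (2)·-2.400 - (2.5)·2.200) / (7.5) = 1.240
  x3 = (-9 - (-0.8)·-2.400 - (4)·-1.100) / (5.8) = -1.124
Iteration 2:
  x1 = (-8 - (-3)·1.240 - (-0.6)·-1.124) / (6.6) = -0.751
  x2 = (10 - (2)·-1.512 - (2.5)·-1.124) / (7.5) = 2.111
  x3 = (-9 - (-0.8)·-1.512 - (4)·1.240) / (5.8) = -2.615
Iteration 3:
  x1 = (-8 - (-3)·2.111 - (-0.6)·-2.615) / (6.6) = -0.490
  x2 = (10 - (2)·-0.751 - (2.5)·-2.615) / (7.5) = 2.405
  x3 = (-9 - (-0.8)·-0.751 - (4)·2.111) / (5.8) = -3.111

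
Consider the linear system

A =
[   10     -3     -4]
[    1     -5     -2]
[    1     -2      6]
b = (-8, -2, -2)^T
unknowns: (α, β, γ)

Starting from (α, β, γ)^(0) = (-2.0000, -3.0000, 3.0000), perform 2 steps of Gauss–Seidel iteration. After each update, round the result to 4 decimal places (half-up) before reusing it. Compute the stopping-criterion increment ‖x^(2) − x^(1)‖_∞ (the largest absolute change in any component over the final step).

1.2620

Iteration 1:
  α = (-8 - (-3)·-3.0000 - (-4)·3.0000) / (10) = -0.5000
  β = (-2 - (1)·-0.5000 - (-2)·3.0000) / (-5) = -0.9000
  γ = (-2 - (1)·-0.5000 - (-2)·-0.9000) / (6) = -0.5500
Iteration 2:
  α = (-8 - (-3)·-0.9000 - (-4)·-0.5500) / (10) = -1.2900
  β = (-2 - (1)·-1.2900 - (-2)·-0.5500) / (-5) = 0.3620
  γ = (-2 - (1)·-1.2900 - (-2)·0.3620) / (6) = 0.0023
Change: (-0.7900, 1.2620, 0.5523) → max |·| = 1.2620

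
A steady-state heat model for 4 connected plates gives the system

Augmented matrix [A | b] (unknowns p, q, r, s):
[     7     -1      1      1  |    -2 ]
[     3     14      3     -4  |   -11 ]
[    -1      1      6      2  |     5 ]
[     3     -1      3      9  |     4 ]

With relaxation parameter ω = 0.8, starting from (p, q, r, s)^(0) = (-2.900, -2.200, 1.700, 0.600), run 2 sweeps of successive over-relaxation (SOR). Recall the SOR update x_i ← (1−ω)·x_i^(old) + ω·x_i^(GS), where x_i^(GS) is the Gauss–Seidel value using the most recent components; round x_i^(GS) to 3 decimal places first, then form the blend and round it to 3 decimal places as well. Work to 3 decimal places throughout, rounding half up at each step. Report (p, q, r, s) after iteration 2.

Iteration 1:
  p: GS value = (-2 - (-1)·-2.200 - (1)·1.700 - (1)·0.600) / (7) = -0.929;  p ← (1−ω)·-2.900 + ω·-0.929 = -1.323
  q: GS value = (-11 - (3)·-1.323 - (3)·1.700 - (-4)·0.600) / (14) = -0.695;  q ← (1−ω)·-2.200 + ω·-0.695 = -0.996
  r: GS value = (5 - (-1)·-1.323 - (1)·-0.996 - (2)·0.600) / (6) = 0.579;  r ← (1−ω)·1.700 + ω·0.579 = 0.803
  s: GS value = (4 - (3)·-1.323 - (-1)·-0.996 - (3)·0.803) / (9) = 0.507;  s ← (1−ω)·0.600 + ω·0.507 = 0.526
Iteration 2:
  p: GS value = (-2 - (-1)·-0.996 - (1)·0.803 - (1)·0.526) / (7) = -0.618;  p ← (1−ω)·-1.323 + ω·-0.618 = -0.759
  q: GS value = (-11 - (3)·-0.759 - (3)·0.803 - (-4)·0.526) / (14) = -0.645;  q ← (1−ω)·-0.996 + ω·-0.645 = -0.715
  r: GS value = (5 - (-1)·-0.759 - (1)·-0.715 - (2)·0.526) / (6) = 0.651;  r ← (1−ω)·0.803 + ω·0.651 = 0.681
  s: GS value = (4 - (3)·-0.759 - (-1)·-0.715 - (3)·0.681) / (9) = 0.391;  s ← (1−ω)·0.526 + ω·0.391 = 0.418

(-0.759, -0.715, 0.681, 0.418)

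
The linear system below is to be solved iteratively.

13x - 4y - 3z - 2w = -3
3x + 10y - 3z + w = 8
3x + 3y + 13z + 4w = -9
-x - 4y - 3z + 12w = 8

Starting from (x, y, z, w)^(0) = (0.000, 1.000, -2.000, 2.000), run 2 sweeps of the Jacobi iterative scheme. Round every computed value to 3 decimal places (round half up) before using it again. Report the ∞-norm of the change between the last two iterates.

Iteration 1:
  x = (-3 - (-4)·1.000 - (-3)·-2.000 - (-2)·2.000) / (13) = -0.077
  y = (8 - (3)·0.000 - (-3)·-2.000 - (1)·2.000) / (10) = 0.000
  z = (-9 - (3)·0.000 - (3)·1.000 - (4)·2.000) / (13) = -1.538
  w = (8 - (-1)·0.000 - (-4)·1.000 - (-3)·-2.000) / (12) = 0.500
Iteration 2:
  x = (-3 - (-4)·0.000 - (-3)·-1.538 - (-2)·0.500) / (13) = -0.509
  y = (8 - (3)·-0.077 - (-3)·-1.538 - (1)·0.500) / (10) = 0.312
  z = (-9 - (3)·-0.077 - (3)·0.000 - (4)·0.500) / (13) = -0.828
  w = (8 - (-1)·-0.077 - (-4)·0.000 - (-3)·-1.538) / (12) = 0.276
Change: (-0.432, 0.312, 0.710, -0.224) → max |·| = 0.710

0.710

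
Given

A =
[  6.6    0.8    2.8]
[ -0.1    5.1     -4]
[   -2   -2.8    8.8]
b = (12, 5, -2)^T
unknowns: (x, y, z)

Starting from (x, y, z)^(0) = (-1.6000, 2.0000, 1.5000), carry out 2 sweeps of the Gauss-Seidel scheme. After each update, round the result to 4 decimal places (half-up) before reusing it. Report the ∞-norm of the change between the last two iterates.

0.6380

Iteration 1:
  x = (12 - (0.8)·2.0000 - (2.8)·1.5000) / (6.6) = 0.9394
  y = (5 - (-0.1)·0.9394 - (-4)·1.5000) / (5.1) = 2.1753
  z = (-2 - (-2)·0.9394 - (-2.8)·2.1753) / (8.8) = 0.6784
Iteration 2:
  x = (12 - (0.8)·2.1753 - (2.8)·0.6784) / (6.6) = 1.2667
  y = (5 - (-0.1)·1.2667 - (-4)·0.6784) / (5.1) = 1.5373
  z = (-2 - (-2)·1.2667 - (-2.8)·1.5373) / (8.8) = 0.5498
Change: (0.3273, -0.6380, -0.1286) → max |·| = 0.6380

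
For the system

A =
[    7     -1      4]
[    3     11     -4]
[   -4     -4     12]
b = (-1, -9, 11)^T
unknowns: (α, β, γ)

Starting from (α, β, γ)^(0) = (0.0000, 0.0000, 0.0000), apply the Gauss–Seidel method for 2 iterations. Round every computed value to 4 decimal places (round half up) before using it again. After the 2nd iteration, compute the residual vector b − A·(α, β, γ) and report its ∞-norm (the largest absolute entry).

Iteration 1:
  α = (-1 - (-1)·0.0000 - (4)·0.0000) / (7) = -0.1429
  β = (-9 - (3)·-0.1429 - (-4)·0.0000) / (11) = -0.7792
  γ = (11 - (-4)·-0.1429 - (-4)·-0.7792) / (12) = 0.6093
Iteration 2:
  α = (-1 - (-1)·-0.7792 - (4)·0.6093) / (7) = -0.6023
  β = (-9 - (3)·-0.6023 - (-4)·0.6093) / (11) = -0.4324
  γ = (11 - (-4)·-0.6023 - (-4)·-0.4324) / (12) = 0.5718
Residual b − A·x = (0.4965, -0.1495, -0.0004); ∞-norm = 0.4965

0.4965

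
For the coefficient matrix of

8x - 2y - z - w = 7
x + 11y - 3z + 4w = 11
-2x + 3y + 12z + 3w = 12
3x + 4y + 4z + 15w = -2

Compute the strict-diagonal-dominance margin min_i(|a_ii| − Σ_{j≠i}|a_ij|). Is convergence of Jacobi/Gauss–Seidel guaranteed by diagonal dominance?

row 1: |8| − (2+1+1) = 4
row 2: |11| − (1+3+4) = 3
row 3: |12| − (2+3+3) = 4
row 4: |15| − (3+4+4) = 4
minimum over rows = 3 → strictly diagonally dominant (convergence guaranteed)

3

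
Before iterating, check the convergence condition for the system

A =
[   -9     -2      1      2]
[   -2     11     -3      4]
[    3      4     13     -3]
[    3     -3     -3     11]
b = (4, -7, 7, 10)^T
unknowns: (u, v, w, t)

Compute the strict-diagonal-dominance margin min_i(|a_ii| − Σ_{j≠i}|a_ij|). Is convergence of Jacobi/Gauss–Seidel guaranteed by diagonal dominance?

row 1: |-9| − (2+1+2) = 4
row 2: |11| − (2+3+4) = 2
row 3: |13| − (3+4+3) = 3
row 4: |11| − (3+3+3) = 2
minimum over rows = 2 → strictly diagonally dominant (convergence guaranteed)

2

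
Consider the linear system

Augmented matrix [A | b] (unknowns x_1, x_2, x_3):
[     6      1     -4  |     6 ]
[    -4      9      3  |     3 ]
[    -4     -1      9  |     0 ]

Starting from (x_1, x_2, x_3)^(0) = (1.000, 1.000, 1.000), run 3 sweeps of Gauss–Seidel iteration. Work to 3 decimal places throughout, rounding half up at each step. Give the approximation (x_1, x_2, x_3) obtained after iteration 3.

(1.345, 0.700, 0.676)

Iteration 1:
  x_1 = (6 - (1)·1.000 - (-4)·1.000) / (6) = 1.500
  x_2 = (3 - (-4)·1.500 - (3)·1.000) / (9) = 0.667
  x_3 = (0 - (-4)·1.500 - (-1)·0.667) / (9) = 0.741
Iteration 2:
  x_1 = (6 - (1)·0.667 - (-4)·0.741) / (6) = 1.383
  x_2 = (3 - (-4)·1.383 - (3)·0.741) / (9) = 0.701
  x_3 = (0 - (-4)·1.383 - (-1)·0.701) / (9) = 0.693
Iteration 3:
  x_1 = (6 - (1)·0.701 - (-4)·0.693) / (6) = 1.345
  x_2 = (3 - (-4)·1.345 - (3)·0.693) / (9) = 0.700
  x_3 = (0 - (-4)·1.345 - (-1)·0.700) / (9) = 0.676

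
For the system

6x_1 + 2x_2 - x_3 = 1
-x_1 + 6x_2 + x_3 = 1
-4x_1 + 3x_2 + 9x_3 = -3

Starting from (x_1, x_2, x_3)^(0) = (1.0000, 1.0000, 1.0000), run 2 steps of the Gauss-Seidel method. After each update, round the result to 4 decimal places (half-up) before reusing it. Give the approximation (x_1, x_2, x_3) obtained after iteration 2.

Iteration 1:
  x_1 = (1 - (2)·1.0000 - (-1)·1.0000) / (6) = 0.0000
  x_2 = (1 - (-1)·0.0000 - (1)·1.0000) / (6) = 0.0000
  x_3 = (-3 - (-4)·0.0000 - (3)·0.0000) / (9) = -0.3333
Iteration 2:
  x_1 = (1 - (2)·0.0000 - (-1)·-0.3333) / (6) = 0.1111
  x_2 = (1 - (-1)·0.1111 - (1)·-0.3333) / (6) = 0.2407
  x_3 = (-3 - (-4)·0.1111 - (3)·0.2407) / (9) = -0.3642

(0.1111, 0.2407, -0.3642)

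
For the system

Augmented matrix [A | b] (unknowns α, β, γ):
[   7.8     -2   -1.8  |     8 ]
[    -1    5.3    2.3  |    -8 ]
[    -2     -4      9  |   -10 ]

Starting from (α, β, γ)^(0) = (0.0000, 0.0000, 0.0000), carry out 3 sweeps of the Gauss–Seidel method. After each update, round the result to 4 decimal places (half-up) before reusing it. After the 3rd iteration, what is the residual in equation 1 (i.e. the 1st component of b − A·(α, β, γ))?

0.0448

Iteration 1:
  α = (8 - (-2)·0.0000 - (-1.8)·0.0000) / (7.8) = 1.0256
  β = (-8 - (-1)·1.0256 - (2.3)·0.0000) / (5.3) = -1.3159
  γ = (-10 - (-2)·1.0256 - (-4)·-1.3159) / (9) = -1.4680
Iteration 2:
  α = (8 - (-2)·-1.3159 - (-1.8)·-1.4680) / (7.8) = 0.3495
  β = (-8 - (-1)·0.3495 - (2.3)·-1.4680) / (5.3) = -0.8064
  γ = (-10 - (-2)·0.3495 - (-4)·-0.8064) / (9) = -1.3918
Iteration 3:
  α = (8 - (-2)·-0.8064 - (-1.8)·-1.3918) / (7.8) = 0.4977
  β = (-8 - (-1)·0.4977 - (2.3)·-1.3918) / (5.3) = -0.8115
  γ = (-10 - (-2)·0.4977 - (-4)·-0.8115) / (9) = -1.3612
Residual b − A·x = (0.0448, -0.0706, 0.0002)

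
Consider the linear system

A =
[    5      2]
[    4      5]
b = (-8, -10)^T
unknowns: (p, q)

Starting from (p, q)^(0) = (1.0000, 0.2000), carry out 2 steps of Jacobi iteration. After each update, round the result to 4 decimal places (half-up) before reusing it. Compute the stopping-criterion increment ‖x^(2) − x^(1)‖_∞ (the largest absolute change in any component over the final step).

2.1440

Iteration 1:
  p = (-8 - (2)·0.2000) / (5) = -1.6800
  q = (-10 - (4)·1.0000) / (5) = -2.8000
Iteration 2:
  p = (-8 - (2)·-2.8000) / (5) = -0.4800
  q = (-10 - (4)·-1.6800) / (5) = -0.6560
Change: (1.2000, 2.1440) → max |·| = 2.1440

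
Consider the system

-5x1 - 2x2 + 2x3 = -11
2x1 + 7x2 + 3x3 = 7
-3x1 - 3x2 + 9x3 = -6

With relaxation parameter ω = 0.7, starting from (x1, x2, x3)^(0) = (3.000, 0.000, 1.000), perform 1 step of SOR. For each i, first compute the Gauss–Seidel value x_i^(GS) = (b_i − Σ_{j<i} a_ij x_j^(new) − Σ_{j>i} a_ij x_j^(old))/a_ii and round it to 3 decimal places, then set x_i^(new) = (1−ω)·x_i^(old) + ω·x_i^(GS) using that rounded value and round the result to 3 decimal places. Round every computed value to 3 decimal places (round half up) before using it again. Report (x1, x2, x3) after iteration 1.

(2.720, -0.144, 0.434)

Iteration 1:
  x1: GS value = (-11 - (-2)·0.000 - (2)·1.000) / (-5) = 2.600;  x1 ← (1−ω)·3.000 + ω·2.600 = 2.720
  x2: GS value = (7 - (2)·2.720 - (3)·1.000) / (7) = -0.206;  x2 ← (1−ω)·0.000 + ω·-0.206 = -0.144
  x3: GS value = (-6 - (-3)·2.720 - (-3)·-0.144) / (9) = 0.192;  x3 ← (1−ω)·1.000 + ω·0.192 = 0.434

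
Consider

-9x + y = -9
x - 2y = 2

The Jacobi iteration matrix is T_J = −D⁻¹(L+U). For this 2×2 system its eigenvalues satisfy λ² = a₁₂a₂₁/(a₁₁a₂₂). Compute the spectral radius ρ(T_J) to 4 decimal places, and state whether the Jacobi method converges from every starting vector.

0.2357

a₁₂a₂₁/(a₁₁a₂₂) = (1)·(1) / ((-9)·(-2)) = 0.055556
ρ = √|0.055556| = √0.055556 = 0.2357
ρ < 1, so Jacobi converges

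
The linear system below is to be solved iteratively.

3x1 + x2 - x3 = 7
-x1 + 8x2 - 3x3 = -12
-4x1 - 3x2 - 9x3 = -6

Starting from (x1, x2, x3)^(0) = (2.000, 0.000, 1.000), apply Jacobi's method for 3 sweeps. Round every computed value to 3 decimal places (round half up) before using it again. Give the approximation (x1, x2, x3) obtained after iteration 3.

(2.674, -1.266, -0.050)

Iteration 1:
  x1 = (7 - (1)·0.000 - (-1)·1.000) / (3) = 2.667
  x2 = (-12 - (-1)·2.000 - (-3)·1.000) / (8) = -0.875
  x3 = (-6 - (-4)·2.000 - (-3)·0.000) / (-9) = -0.222
Iteration 2:
  x1 = (7 - (1)·-0.875 - (-1)·-0.222) / (3) = 2.551
  x2 = (-12 - (-1)·2.667 - (-3)·-0.222) / (8) = -1.250
  x3 = (-6 - (-4)·2.667 - (-3)·-0.875) / (-9) = -0.227
Iteration 3:
  x1 = (7 - (1)·-1.250 - (-1)·-0.227) / (3) = 2.674
  x2 = (-12 - (-1)·2.551 - (-3)·-0.227) / (8) = -1.266
  x3 = (-6 - (-4)·2.551 - (-3)·-1.250) / (-9) = -0.050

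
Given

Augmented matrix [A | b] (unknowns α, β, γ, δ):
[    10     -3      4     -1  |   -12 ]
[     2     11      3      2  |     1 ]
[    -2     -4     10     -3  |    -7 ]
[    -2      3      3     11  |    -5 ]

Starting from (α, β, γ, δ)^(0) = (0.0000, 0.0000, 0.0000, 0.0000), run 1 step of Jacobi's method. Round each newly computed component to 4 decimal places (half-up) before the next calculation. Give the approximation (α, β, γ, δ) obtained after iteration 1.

Iteration 1:
  α = (-12 - (-3)·0.0000 - (4)·0.0000 - (-1)·0.0000) / (10) = -1.2000
  β = (1 - (2)·0.0000 - (3)·0.0000 - (2)·0.0000) / (11) = 0.0909
  γ = (-7 - (-2)·0.0000 - (-4)·0.0000 - (-3)·0.0000) / (10) = -0.7000
  δ = (-5 - (-2)·0.0000 - (3)·0.0000 - (3)·0.0000) / (11) = -0.4545

(-1.2000, 0.0909, -0.7000, -0.4545)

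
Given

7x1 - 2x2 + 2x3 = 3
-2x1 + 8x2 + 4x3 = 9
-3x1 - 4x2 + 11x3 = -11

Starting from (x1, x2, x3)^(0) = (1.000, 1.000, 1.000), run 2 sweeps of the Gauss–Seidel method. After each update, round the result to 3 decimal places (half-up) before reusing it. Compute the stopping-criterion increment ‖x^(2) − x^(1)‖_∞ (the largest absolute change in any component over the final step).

Iteration 1:
  x1 = (3 - (-2)·1.000 - (2)·1.000) / (7) = 0.429
  x2 = (9 - (-2)·0.429 - (4)·1.000) / (8) = 0.732
  x3 = (-11 - (-3)·0.429 - (-4)·0.732) / (11) = -0.617
Iteration 2:
  x1 = (3 - (-2)·0.732 - (2)·-0.617) / (7) = 0.814
  x2 = (9 - (-2)·0.814 - (4)·-0.617) / (8) = 1.637
  x3 = (-11 - (-3)·0.814 - (-4)·1.637) / (11) = -0.183
Change: (0.385, 0.905, 0.434) → max |·| = 0.905

0.905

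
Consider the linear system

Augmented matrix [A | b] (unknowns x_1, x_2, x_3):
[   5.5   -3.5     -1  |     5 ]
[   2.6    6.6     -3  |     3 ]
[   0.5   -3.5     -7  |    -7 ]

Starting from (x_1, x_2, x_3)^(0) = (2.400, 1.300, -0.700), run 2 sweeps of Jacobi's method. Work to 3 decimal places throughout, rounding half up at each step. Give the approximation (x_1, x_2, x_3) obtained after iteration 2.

(0.489, 0.058, 1.519)

Iteration 1:
  x_1 = (5 - (-3.5)·1.300 - (-1)·-0.700) / (5.5) = 1.609
  x_2 = (3 - (2.6)·2.400 - (-3)·-0.700) / (6.6) = -0.809
  x_3 = (-7 - (0.5)·2.400 - (-3.5)·1.300) / (-7) = 0.521
Iteration 2:
  x_1 = (5 - (-3.5)·-0.809 - (-1)·0.521) / (5.5) = 0.489
  x_2 = (3 - (2.6)·1.609 - (-3)·0.521) / (6.6) = 0.058
  x_3 = (-7 - (0.5)·1.609 - (-3.5)·-0.809) / (-7) = 1.519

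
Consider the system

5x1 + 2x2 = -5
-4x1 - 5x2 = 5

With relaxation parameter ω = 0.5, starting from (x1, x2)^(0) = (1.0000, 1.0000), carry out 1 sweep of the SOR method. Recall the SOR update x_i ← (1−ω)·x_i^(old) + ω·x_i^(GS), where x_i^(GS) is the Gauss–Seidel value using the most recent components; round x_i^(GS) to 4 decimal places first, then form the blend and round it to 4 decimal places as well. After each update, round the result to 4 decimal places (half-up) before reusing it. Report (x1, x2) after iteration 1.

(-0.2000, 0.0800)

Iteration 1:
  x1: GS value = (-5 - (2)·1.0000) / (5) = -1.4000;  x1 ← (1−ω)·1.0000 + ω·-1.4000 = -0.2000
  x2: GS value = (5 - (-4)·-0.2000) / (-5) = -0.8400;  x2 ← (1−ω)·1.0000 + ω·-0.8400 = 0.0800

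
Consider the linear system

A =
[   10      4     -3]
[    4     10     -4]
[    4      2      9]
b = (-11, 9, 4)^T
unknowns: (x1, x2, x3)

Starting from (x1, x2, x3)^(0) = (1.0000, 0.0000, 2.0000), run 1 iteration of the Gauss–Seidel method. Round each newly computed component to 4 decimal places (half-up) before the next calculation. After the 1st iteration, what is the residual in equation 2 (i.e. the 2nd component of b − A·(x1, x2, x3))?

-7.0224

Iteration 1:
  x1 = (-11 - (4)·0.0000 - (-3)·2.0000) / (10) = -0.5000
  x2 = (9 - (4)·-0.5000 - (-4)·2.0000) / (10) = 1.9000
  x3 = (4 - (4)·-0.5000 - (2)·1.9000) / (9) = 0.2444
Residual b − A·x = (-12.8668, -7.0224, 0.0004)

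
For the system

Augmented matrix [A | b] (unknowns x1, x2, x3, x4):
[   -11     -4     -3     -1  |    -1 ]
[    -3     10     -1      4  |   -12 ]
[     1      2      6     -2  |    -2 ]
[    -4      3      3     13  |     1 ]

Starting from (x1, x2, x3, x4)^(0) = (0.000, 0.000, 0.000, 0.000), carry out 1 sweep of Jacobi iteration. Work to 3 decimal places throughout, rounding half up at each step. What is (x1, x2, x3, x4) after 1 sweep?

Iteration 1:
  x1 = (-1 - (-4)·0.000 - (-3)·0.000 - (-1)·0.000) / (-11) = 0.091
  x2 = (-12 - (-3)·0.000 - (-1)·0.000 - (4)·0.000) / (10) = -1.200
  x3 = (-2 - (1)·0.000 - (2)·0.000 - (-2)·0.000) / (6) = -0.333
  x4 = (1 - (-4)·0.000 - (3)·0.000 - (3)·0.000) / (13) = 0.077

(0.091, -1.200, -0.333, 0.077)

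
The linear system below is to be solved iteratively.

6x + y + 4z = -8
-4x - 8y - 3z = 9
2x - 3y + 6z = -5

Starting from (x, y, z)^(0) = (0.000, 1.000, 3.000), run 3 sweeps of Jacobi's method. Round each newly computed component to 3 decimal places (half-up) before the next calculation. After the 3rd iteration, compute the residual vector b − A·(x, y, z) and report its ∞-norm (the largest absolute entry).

3.242

Iteration 1:
  x = (-8 - (1)·1.000 - (4)·3.000) / (6) = -3.500
  y = (9 - (-4)·0.000 - (-3)·3.000) / (-8) = -2.250
  z = (-5 - (2)·0.000 - (-3)·1.000) / (6) = -0.333
Iteration 2:
  x = (-8 - (1)·-2.250 - (4)·-0.333) / (6) = -0.736
  y = (9 - (-4)·-3.500 - (-3)·-0.333) / (-8) = 0.750
  z = (-5 - (2)·-3.500 - (-3)·-2.250) / (6) = -0.792
Iteration 3:
  x = (-8 - (1)·0.750 - (4)·-0.792) / (6) = -0.930
  y = (9 - (-4)·-0.736 - (-3)·-0.792) / (-8) = -0.460
  z = (-5 - (2)·-0.736 - (-3)·0.750) / (6) = -0.213
Residual b − A·x = (-1.108, 0.961, -3.242); ∞-norm = 3.242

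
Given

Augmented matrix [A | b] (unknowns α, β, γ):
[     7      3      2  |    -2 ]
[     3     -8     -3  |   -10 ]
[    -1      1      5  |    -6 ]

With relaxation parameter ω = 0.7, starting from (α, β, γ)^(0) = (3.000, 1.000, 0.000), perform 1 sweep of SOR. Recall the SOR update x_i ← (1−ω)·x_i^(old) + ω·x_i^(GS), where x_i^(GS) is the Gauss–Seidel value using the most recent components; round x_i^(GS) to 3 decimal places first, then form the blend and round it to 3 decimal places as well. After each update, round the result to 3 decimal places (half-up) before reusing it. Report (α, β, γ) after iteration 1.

Iteration 1:
  α: GS value = (-2 - (3)·1.000 - (2)·0.000) / (7) = -0.714;  α ← (1−ω)·3.000 + ω·-0.714 = 0.400
  β: GS value = (-10 - (3)·0.400 - (-3)·0.000) / (-8) = 1.400;  β ← (1−ω)·1.000 + ω·1.400 = 1.280
  γ: GS value = (-6 - (-1)·0.400 - (1)·1.280) / (5) = -1.376;  γ ← (1−ω)·0.000 + ω·-1.376 = -0.963

(0.400, 1.280, -0.963)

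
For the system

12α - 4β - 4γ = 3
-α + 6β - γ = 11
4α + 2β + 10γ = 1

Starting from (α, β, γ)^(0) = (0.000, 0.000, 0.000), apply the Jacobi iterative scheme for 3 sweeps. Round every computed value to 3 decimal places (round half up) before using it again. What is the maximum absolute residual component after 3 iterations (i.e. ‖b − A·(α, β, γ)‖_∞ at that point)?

Iteration 1:
  α = (3 - (-4)·0.000 - (-4)·0.000) / (12) = 0.250
  β = (11 - (-1)·0.000 - (-1)·0.000) / (6) = 1.833
  γ = (1 - (4)·0.000 - (2)·0.000) / (10) = 0.100
Iteration 2:
  α = (3 - (-4)·1.833 - (-4)·0.100) / (12) = 0.894
  β = (11 - (-1)·0.250 - (-1)·0.100) / (6) = 1.892
  γ = (1 - (4)·0.250 - (2)·1.833) / (10) = -0.367
Iteration 3:
  α = (3 - (-4)·1.892 - (-4)·-0.367) / (12) = 0.758
  β = (11 - (-1)·0.894 - (-1)·-0.367) / (6) = 1.921
  γ = (1 - (4)·0.894 - (2)·1.892) / (10) = -0.636
Residual b − A·x = (-0.956, -0.404, 0.486); ∞-norm = 0.956

0.956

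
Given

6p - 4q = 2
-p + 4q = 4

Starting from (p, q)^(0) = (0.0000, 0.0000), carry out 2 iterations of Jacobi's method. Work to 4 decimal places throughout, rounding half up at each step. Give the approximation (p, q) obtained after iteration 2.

Iteration 1:
  p = (2 - (-4)·0.0000) / (6) = 0.3333
  q = (4 - (-1)·0.0000) / (4) = 1.0000
Iteration 2:
  p = (2 - (-4)·1.0000) / (6) = 1.0000
  q = (4 - (-1)·0.3333) / (4) = 1.0833

(1.0000, 1.0833)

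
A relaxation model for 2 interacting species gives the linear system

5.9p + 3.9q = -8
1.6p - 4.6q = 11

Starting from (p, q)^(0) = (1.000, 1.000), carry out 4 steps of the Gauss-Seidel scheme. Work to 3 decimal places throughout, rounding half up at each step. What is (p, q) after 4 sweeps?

(0.209, -2.319)

Iteration 1:
  p = (-8 - (3.9)·1.000) / (5.9) = -2.017
  q = (11 - (1.6)·-2.017) / (-4.6) = -3.093
Iteration 2:
  p = (-8 - (3.9)·-3.093) / (5.9) = 0.689
  q = (11 - (1.6)·0.689) / (-4.6) = -2.152
Iteration 3:
  p = (-8 - (3.9)·-2.152) / (5.9) = 0.067
  q = (11 - (1.6)·0.067) / (-4.6) = -2.368
Iteration 4:
  p = (-8 - (3.9)·-2.368) / (5.9) = 0.209
  q = (11 - (1.6)·0.209) / (-4.6) = -2.319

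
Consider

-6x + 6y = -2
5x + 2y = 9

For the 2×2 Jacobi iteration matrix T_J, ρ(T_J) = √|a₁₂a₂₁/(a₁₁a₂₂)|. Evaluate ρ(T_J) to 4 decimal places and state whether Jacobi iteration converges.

1.5811

a₁₂a₂₁/(a₁₁a₂₂) = (6)·(5) / ((-6)·(2)) = -2.500000
ρ = √|-2.500000| = √2.500000 = 1.5811
ρ > 1, so Jacobi diverges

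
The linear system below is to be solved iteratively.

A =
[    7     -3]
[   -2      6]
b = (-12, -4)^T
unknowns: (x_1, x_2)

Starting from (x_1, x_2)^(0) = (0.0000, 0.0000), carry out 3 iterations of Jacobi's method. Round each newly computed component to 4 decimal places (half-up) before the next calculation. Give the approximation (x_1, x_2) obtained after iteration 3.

(-2.2449, -1.3333)

Iteration 1:
  x_1 = (-12 - (-3)·0.0000) / (7) = -1.7143
  x_2 = (-4 - (-2)·0.0000) / (6) = -0.6667
Iteration 2:
  x_1 = (-12 - (-3)·-0.6667) / (7) = -2.0000
  x_2 = (-4 - (-2)·-1.7143) / (6) = -1.2381
Iteration 3:
  x_1 = (-12 - (-3)·-1.2381) / (7) = -2.2449
  x_2 = (-4 - (-2)·-2.0000) / (6) = -1.3333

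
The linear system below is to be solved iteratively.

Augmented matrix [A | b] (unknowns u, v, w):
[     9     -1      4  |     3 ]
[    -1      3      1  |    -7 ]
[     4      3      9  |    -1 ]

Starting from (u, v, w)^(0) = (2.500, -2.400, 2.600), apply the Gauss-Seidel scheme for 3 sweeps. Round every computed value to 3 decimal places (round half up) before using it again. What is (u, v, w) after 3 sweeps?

(-0.572, -2.944, 1.124)

Iteration 1:
  u = (3 - (-1)·-2.400 - (4)·2.600) / (9) = -1.089
  v = (-7 - (-1)·-1.089 - (1)·2.600) / (3) = -3.563
  w = (-1 - (4)·-1.089 - (3)·-3.563) / (9) = 1.561
Iteration 2:
  u = (3 - (-1)·-3.563 - (4)·1.561) / (9) = -0.756
  v = (-7 - (-1)·-0.756 - (1)·1.561) / (3) = -3.106
  w = (-1 - (4)·-0.756 - (3)·-3.106) / (9) = 1.260
Iteration 3:
  u = (3 - (-1)·-3.106 - (4)·1.260) / (9) = -0.572
  v = (-7 - (-1)·-0.572 - (1)·1.260) / (3) = -2.944
  w = (-1 - (4)·-0.572 - (3)·-2.944) / (9) = 1.124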